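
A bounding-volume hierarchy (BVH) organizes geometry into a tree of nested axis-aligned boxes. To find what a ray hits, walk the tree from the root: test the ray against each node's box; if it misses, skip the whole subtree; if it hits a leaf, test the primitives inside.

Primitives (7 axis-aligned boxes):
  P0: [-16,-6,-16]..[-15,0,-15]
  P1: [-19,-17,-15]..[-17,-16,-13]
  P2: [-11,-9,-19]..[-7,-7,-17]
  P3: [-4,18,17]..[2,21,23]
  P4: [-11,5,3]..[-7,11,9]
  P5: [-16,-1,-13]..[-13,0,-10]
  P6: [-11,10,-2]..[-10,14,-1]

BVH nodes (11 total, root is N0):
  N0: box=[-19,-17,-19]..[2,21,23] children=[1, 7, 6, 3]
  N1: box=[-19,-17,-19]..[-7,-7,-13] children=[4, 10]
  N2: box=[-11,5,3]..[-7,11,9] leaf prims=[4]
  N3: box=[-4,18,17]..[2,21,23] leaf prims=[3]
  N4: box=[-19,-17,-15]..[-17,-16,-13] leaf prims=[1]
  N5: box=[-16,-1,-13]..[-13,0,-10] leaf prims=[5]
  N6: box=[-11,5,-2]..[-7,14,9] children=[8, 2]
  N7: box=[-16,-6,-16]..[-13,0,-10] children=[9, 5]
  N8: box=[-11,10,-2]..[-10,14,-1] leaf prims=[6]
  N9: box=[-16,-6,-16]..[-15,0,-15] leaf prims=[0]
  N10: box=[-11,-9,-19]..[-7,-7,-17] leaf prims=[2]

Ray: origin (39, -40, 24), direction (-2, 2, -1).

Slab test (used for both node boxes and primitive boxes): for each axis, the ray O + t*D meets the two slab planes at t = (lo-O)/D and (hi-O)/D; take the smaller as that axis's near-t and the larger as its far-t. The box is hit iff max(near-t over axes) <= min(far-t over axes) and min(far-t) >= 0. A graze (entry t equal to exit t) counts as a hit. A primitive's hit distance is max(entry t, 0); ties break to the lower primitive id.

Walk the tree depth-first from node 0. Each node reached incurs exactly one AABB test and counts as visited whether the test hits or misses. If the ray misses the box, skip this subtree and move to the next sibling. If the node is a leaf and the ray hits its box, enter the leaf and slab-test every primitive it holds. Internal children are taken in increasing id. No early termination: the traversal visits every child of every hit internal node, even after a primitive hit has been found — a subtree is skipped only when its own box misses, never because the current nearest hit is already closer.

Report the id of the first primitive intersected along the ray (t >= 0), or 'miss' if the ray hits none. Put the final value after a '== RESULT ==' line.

Trace the traversal:
N0 x:[37/2,29] y:[23/2,61/2] z:[1,43] -> hit [37/2,29], descend [1, 3, 6, 7]
  N1 x:[23,29] y:[23/2,33/2] z:[37,43] -> miss, prune
  N3 x:[37/2,43/2] y:[29,61/2] z:[1,7] -> miss, prune
  N6 x:[23,25] y:[45/2,27] z:[15,26] -> hit [23,25], descend [2, 8]
    N2 x:[23,25] y:[45/2,51/2] z:[15,21] -> miss, prune
    N8 x:[49/2,25] y:[25,27] z:[25,26] -> hit [25,25] leaf, test {P6@t=25}
  N7 x:[26,55/2] y:[17,20] z:[34,40] -> miss, prune

order=[0, 1, 3, 6, 2, 8, 7]  |boxes|=7  |leaves|=1  hit=P6

== RESULT ==
6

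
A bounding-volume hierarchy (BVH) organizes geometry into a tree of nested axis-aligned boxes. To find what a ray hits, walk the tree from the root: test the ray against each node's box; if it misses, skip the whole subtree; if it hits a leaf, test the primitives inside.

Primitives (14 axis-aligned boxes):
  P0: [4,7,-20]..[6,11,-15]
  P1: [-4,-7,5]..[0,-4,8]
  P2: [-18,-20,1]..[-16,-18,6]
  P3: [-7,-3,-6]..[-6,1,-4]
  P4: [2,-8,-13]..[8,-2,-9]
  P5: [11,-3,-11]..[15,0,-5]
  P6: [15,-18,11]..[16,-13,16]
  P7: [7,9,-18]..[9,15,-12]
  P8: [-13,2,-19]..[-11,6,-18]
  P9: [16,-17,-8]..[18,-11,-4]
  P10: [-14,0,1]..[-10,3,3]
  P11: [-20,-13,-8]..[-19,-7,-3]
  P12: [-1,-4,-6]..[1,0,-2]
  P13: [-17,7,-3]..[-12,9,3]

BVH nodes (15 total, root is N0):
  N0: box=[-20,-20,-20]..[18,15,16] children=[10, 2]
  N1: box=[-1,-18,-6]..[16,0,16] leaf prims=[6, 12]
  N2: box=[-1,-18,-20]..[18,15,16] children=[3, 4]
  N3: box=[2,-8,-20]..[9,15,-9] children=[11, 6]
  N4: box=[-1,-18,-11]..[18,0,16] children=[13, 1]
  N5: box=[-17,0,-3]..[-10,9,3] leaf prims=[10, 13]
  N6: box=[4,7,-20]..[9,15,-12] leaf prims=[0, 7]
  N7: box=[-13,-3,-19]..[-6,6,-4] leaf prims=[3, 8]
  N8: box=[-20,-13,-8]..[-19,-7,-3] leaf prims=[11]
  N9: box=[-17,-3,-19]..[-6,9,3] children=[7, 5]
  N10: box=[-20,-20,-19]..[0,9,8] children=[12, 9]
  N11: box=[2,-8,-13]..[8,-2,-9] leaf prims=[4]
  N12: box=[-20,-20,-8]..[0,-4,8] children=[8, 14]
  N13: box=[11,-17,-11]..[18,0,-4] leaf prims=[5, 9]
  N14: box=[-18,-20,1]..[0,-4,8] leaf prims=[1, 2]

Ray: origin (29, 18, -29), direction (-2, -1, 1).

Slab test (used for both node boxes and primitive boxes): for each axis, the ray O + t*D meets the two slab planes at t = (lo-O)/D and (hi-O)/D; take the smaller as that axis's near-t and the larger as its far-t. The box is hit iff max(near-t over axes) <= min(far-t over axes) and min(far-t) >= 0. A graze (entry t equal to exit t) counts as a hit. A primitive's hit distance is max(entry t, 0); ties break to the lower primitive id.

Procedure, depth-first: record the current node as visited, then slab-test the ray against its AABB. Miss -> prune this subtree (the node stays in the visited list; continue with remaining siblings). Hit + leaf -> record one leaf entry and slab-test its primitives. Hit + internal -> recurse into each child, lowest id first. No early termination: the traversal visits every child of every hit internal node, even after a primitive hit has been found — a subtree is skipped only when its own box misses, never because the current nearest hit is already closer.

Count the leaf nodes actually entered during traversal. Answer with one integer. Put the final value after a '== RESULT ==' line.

Walk:
N0 x:[11/2,49/2] y:[3,38] z:[9,45] -> hit [9,49/2], descend [2, 10]
  N2 x:[11/2,15] y:[3,36] z:[9,45] -> hit [9,15], descend [3, 4]
    N3 x:[10,27/2] y:[3,26] z:[9,20] -> hit [10,27/2], descend [6, 11]
      N6 x:[10,25/2] y:[3,11] z:[9,17] -> hit [10,11] leaf, test {P0(miss), P7(miss)}
      N11 x:[21/2,27/2] y:[20,26] z:[16,20] -> miss, prune
    N4 x:[11/2,15] y:[18,36] z:[18,45] -> miss, prune
  N10 x:[29/2,49/2] y:[9,38] z:[10,37] -> hit [29/2,49/2], descend [9, 12]
    N9 x:[35/2,23] y:[9,21] z:[10,32] -> hit [35/2,21], descend [5, 7]
      N5 x:[39/2,23] y:[9,18] z:[26,32] -> miss, prune
      N7 x:[35/2,21] y:[12,21] z:[10,25] -> hit [35/2,21] leaf, test {P3(miss), P8(miss)}
    N12 x:[29/2,49/2] y:[22,38] z:[21,37] -> hit [22,49/2], descend [8, 14]
      N8 x:[24,49/2] y:[25,31] z:[21,26] -> miss, prune
      N14 x:[29/2,47/2] y:[22,38] z:[30,37] -> miss, prune

Visited [0, 2, 3, 6, 11, 4, 10, 9, 5, 7, 12, 8, 14]. Tests: 13 box, 2 leaf. Nearest: miss.

== RESULT ==
2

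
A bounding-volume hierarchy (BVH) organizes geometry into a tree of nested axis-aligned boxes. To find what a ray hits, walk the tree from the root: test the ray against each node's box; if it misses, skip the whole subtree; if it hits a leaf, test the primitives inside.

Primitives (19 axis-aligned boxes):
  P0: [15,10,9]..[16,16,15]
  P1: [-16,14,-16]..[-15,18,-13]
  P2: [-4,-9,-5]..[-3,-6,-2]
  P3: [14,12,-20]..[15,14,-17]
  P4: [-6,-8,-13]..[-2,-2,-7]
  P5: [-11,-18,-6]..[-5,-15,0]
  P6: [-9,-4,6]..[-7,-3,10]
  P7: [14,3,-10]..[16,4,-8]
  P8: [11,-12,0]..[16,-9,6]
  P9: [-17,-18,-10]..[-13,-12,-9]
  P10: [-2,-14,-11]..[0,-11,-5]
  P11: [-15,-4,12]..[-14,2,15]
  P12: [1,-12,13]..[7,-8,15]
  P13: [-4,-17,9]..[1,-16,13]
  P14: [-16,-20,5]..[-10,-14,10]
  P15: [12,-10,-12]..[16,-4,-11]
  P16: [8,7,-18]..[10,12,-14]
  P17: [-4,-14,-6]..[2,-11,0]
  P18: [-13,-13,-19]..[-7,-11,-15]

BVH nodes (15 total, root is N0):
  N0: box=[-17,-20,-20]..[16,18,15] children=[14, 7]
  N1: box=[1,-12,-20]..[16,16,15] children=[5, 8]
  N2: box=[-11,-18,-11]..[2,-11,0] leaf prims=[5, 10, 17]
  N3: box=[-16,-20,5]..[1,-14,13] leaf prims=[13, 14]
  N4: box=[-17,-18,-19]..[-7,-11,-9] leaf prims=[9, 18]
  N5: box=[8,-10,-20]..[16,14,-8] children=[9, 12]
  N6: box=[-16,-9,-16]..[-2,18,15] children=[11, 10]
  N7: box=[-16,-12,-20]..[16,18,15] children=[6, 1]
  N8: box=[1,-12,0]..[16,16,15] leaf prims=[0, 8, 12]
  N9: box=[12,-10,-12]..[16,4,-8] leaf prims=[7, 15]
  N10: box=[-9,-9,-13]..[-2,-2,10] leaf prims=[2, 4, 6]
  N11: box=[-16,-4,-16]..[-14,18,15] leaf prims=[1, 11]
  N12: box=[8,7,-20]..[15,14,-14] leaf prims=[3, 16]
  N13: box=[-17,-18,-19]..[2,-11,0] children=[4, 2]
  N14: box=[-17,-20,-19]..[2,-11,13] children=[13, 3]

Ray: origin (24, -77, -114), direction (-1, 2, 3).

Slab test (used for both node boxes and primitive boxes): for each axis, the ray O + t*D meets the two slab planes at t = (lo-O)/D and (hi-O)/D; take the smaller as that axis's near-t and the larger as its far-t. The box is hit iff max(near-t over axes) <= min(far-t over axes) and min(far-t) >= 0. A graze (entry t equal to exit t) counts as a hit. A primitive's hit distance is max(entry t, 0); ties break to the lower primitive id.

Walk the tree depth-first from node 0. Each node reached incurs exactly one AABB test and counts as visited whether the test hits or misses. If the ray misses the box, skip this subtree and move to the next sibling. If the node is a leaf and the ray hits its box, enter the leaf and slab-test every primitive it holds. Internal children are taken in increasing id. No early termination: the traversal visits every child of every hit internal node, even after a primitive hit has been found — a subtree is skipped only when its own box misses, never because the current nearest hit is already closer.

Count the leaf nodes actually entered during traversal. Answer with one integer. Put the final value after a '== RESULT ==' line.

Walk:
N0 x:[8,41] y:[57/2,95/2] z:[94/3,43] -> hit [94/3,41], descend [7, 14]
  N7 x:[8,40] y:[65/2,95/2] z:[94/3,43] -> hit [65/2,40], descend [1, 6]
    N1 x:[8,23] y:[65/2,93/2] z:[94/3,43] -> miss, prune
    N6 x:[26,40] y:[34,95/2] z:[98/3,43] -> hit [34,40], descend [10, 11]
      N10 x:[26,33] y:[34,75/2] z:[101/3,124/3] -> miss, prune
      N11 x:[38,40] y:[73/2,95/2] z:[98/3,43] -> hit [38,40] leaf, test {P1(miss), P11(miss)}
  N14 x:[22,41] y:[57/2,33] z:[95/3,127/3] -> hit [95/3,33], descend [3, 13]
    N3 x:[23,40] y:[57/2,63/2] z:[119/3,127/3] -> miss, prune
    N13 x:[22,41] y:[59/2,33] z:[95/3,38] -> hit [95/3,33], descend [2, 4]
      N2 x:[22,35] y:[59/2,33] z:[103/3,38] -> miss, prune
      N4 x:[31,41] y:[59/2,33] z:[95/3,35] -> hit [95/3,33] leaf, test {P9(miss), P18@t=32}

order=[0, 7, 1, 6, 10, 11, 14, 3, 13, 2, 4]  |boxes|=11  |leaves|=2  hit=P18

== RESULT ==
2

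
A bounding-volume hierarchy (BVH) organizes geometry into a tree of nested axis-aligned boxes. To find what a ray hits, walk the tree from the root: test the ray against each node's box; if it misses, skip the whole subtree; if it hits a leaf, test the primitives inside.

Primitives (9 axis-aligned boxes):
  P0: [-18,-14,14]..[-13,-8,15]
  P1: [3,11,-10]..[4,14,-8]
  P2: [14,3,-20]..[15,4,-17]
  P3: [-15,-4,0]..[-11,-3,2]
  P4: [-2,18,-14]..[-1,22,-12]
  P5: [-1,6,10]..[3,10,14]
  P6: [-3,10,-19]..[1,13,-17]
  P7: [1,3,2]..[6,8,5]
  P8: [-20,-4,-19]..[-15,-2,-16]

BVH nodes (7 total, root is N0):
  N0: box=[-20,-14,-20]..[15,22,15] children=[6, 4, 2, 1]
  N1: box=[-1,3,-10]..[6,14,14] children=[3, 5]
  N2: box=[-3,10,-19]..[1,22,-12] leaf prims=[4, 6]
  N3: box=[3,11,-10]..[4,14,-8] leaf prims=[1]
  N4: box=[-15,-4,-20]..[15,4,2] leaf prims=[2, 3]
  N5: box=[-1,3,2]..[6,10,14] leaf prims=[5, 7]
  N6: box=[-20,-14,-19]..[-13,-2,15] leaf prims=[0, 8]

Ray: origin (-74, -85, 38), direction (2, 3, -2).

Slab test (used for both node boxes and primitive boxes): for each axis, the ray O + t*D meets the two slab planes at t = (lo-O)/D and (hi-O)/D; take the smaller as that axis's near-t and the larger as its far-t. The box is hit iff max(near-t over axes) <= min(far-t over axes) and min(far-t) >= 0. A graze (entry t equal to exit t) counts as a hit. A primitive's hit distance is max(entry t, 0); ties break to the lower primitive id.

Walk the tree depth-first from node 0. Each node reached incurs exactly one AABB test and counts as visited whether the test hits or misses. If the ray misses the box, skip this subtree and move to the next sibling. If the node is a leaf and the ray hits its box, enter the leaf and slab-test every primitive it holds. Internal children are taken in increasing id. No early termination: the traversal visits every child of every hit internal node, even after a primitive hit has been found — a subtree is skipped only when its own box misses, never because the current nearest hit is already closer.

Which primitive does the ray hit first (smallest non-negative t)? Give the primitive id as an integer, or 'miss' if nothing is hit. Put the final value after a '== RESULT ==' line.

Traverse from the root:
N0 x:[27,89/2] y:[71/3,107/3] z:[23/2,29] -> hit [27,29], descend [1, 2, 4, 6]
  N1 x:[73/2,40] y:[88/3,33] z:[12,24] -> miss, prune
  N2 x:[71/2,75/2] y:[95/3,107/3] z:[25,57/2] -> miss, prune
  N4 x:[59/2,89/2] y:[27,89/3] z:[18,29] -> miss, prune
  N6 x:[27,61/2] y:[71/3,83/3] z:[23/2,57/2] -> hit [27,83/3] leaf, test {P0(miss), P8@t=27}

Visited [0, 1, 2, 4, 6]. Tests: 5 box, 1 leaf. Nearest: P8.

== RESULT ==
8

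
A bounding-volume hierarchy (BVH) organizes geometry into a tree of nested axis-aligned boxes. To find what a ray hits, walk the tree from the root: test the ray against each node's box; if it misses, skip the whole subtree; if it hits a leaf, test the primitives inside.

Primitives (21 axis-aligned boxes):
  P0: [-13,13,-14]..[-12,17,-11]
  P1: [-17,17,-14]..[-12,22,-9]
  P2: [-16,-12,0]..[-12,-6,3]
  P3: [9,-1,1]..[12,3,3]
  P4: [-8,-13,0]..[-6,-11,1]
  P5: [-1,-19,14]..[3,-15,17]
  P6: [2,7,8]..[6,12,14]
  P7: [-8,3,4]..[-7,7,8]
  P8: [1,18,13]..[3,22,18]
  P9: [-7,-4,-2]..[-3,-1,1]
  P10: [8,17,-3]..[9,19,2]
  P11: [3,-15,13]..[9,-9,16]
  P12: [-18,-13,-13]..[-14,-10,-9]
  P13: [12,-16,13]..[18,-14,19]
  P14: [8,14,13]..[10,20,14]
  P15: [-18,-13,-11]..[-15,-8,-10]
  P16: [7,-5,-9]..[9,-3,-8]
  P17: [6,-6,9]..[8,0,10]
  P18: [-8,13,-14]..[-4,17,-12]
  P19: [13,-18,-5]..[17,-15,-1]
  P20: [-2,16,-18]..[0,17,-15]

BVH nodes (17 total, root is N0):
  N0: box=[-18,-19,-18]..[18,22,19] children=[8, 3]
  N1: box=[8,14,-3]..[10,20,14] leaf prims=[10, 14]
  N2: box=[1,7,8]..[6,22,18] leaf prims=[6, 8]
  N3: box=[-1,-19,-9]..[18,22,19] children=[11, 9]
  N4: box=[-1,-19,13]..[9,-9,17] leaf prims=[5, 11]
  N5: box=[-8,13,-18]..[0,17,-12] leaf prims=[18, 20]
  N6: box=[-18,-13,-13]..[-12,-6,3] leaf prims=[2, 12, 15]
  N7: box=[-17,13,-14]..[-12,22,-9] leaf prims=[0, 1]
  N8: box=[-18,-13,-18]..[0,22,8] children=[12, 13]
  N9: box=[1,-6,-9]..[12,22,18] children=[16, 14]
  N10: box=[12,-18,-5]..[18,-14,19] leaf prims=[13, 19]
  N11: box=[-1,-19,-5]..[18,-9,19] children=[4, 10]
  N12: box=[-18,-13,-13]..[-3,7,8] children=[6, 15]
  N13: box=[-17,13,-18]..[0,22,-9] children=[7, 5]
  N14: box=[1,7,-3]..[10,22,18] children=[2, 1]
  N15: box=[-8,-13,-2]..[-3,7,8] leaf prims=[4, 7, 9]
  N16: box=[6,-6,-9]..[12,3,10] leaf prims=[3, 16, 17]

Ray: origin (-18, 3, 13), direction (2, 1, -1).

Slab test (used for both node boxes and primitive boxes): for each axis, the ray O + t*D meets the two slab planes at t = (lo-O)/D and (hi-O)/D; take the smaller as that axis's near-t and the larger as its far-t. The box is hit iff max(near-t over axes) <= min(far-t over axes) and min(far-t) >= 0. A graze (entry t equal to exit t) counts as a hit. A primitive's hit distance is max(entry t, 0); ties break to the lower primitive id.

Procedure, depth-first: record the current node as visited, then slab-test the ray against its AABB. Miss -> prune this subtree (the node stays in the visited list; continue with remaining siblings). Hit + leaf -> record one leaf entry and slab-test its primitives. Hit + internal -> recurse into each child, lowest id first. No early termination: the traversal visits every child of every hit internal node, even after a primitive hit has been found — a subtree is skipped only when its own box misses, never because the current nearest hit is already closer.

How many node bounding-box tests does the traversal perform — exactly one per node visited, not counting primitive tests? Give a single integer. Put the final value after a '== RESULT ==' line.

Traverse from the root:
N0 x:[0,18] y:[-22,19] z:[-6,31] -> hit [0,18], descend [3, 8]
  N3 x:[17/2,18] y:[-22,19] z:[-6,22] -> hit [17/2,18], descend [9, 11]
    N9 x:[19/2,15] y:[-9,19] z:[-5,22] -> hit [19/2,15], descend [14, 16]
      N14 x:[19/2,14] y:[4,19] z:[-5,16] -> hit [19/2,14], descend [1, 2]
        N1 x:[13,14] y:[11,17] z:[-1,16] -> hit [13,14] leaf, test {P10(miss), P14(miss)}
        N2 x:[19/2,12] y:[4,19] z:[-5,5] -> miss, prune
      N16 x:[12,15] y:[-9,0] z:[3,22] -> miss, prune
    N11 x:[17/2,18] y:[-22,-12] z:[-6,18] -> miss, prune
  N8 x:[0,9] y:[-16,19] z:[5,31] -> hit [5,9], descend [12, 13]
    N12 x:[0,15/2] y:[-16,4] z:[5,26] -> miss, prune
    N13 x:[1/2,9] y:[10,19] z:[22,31] -> miss, prune

11 AABB tests over nodes [0, 3, 9, 14, 1, 2, 16, 11, 8, 12, 13]; 1 leaf entered; closest miss.

== RESULT ==
11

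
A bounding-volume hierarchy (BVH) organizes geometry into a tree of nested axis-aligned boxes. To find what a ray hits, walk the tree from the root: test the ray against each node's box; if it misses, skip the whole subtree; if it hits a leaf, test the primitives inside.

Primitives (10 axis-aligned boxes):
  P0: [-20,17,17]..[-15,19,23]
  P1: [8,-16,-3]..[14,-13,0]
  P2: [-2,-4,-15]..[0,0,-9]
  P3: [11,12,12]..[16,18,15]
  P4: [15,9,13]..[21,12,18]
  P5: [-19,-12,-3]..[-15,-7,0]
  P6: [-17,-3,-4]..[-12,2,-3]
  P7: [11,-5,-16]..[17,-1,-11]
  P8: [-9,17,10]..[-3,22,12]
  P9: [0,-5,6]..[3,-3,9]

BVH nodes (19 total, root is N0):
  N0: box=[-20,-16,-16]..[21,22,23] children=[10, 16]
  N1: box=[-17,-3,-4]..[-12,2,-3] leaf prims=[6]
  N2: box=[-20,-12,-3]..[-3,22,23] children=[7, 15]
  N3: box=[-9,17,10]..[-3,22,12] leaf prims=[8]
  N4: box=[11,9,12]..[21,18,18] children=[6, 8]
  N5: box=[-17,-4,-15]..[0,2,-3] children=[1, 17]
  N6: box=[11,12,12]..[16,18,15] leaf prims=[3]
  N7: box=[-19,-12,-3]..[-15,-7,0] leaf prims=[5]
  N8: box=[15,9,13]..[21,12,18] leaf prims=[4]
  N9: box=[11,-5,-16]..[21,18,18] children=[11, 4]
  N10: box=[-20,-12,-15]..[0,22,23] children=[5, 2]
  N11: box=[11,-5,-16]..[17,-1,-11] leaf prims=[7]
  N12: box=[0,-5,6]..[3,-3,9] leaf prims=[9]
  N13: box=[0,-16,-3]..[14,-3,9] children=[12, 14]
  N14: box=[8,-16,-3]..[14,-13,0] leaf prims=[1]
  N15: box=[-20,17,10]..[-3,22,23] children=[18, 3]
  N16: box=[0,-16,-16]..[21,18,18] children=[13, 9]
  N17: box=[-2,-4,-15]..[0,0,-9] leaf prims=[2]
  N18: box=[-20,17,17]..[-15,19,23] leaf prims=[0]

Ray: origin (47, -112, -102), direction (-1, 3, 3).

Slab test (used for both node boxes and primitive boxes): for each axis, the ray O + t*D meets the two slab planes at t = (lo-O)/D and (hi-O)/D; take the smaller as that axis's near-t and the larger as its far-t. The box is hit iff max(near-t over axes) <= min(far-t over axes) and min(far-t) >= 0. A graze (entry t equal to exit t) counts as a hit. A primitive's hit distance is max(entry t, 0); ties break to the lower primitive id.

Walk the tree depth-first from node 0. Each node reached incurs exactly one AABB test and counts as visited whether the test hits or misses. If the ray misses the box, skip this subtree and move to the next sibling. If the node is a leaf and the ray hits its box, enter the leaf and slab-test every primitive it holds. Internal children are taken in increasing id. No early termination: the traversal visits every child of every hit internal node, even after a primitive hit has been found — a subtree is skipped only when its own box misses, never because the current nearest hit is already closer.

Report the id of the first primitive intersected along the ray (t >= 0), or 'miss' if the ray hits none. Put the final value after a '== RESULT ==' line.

Trace the traversal:
N0 x:[26,67] y:[32,134/3] z:[86/3,125/3] -> hit [32,125/3], descend [10, 16]
  N10 x:[47,67] y:[100/3,134/3] z:[29,125/3] -> miss, prune
  N16 x:[26,47] y:[32,130/3] z:[86/3,40] -> hit [32,40], descend [9, 13]
    N9 x:[26,36] y:[107/3,130/3] z:[86/3,40] -> hit [107/3,36], descend [4, 11]
      N4 x:[26,36] y:[121/3,130/3] z:[38,40] -> miss, prune
      N11 x:[30,36] y:[107/3,37] z:[86/3,91/3] -> miss, prune
    N13 x:[33,47] y:[32,109/3] z:[33,37] -> hit [33,109/3], descend [12, 14]
      N12 x:[44,47] y:[107/3,109/3] z:[36,37] -> miss, prune
      N14 x:[33,39] y:[32,33] z:[33,34] -> hit [33,33] leaf, test {P1@t=33}

Summary -> nodes [0, 10, 16, 9, 4, 11, 13, 12, 14]; box-tests=9; leaf-entries=1; first=P1

== RESULT ==
1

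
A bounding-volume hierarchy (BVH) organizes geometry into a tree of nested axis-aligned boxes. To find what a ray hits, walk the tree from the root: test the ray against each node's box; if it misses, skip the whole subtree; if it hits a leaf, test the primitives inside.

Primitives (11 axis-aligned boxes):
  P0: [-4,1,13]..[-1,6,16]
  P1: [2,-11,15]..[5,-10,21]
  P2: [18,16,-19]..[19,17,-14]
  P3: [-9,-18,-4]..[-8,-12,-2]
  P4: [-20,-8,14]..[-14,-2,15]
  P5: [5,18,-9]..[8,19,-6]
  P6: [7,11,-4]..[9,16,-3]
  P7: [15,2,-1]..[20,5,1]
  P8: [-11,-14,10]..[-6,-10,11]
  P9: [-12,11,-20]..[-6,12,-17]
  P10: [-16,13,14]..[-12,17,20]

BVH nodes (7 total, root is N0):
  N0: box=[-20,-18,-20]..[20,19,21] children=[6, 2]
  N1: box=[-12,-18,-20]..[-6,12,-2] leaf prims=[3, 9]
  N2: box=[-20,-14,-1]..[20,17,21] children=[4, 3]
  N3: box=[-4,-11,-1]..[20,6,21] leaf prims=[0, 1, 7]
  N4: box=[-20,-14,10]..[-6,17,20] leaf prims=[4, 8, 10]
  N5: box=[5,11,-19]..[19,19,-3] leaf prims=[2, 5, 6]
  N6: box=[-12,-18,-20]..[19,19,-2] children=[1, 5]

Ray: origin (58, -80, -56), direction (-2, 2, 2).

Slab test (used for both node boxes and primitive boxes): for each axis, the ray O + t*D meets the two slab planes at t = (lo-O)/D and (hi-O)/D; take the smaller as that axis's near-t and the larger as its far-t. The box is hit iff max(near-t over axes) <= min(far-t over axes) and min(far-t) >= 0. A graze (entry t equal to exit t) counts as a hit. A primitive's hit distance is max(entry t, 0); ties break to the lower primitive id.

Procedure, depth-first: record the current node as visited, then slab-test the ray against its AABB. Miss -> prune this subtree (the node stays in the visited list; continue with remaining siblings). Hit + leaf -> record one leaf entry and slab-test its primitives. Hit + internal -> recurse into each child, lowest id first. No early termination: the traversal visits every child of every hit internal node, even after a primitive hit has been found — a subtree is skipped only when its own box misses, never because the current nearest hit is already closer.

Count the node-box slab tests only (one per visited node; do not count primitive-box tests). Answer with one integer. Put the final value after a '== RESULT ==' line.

Walk:
N0 x:[19,39] y:[31,99/2] z:[18,77/2] -> hit [31,77/2], descend [2, 6]
  N2 x:[19,39] y:[33,97/2] z:[55/2,77/2] -> hit [33,77/2], descend [3, 4]
    N3 x:[19,31] y:[69/2,43] z:[55/2,77/2] -> miss, prune
    N4 x:[32,39] y:[33,97/2] z:[33,38] -> hit [33,38] leaf, test {P4(miss), P8@t=33, P10(miss)}
  N6 x:[39/2,35] y:[31,99/2] z:[18,27] -> miss, prune

Summary -> nodes [0, 2, 3, 4, 6]; box-tests=5; leaf-entries=1; first=P8

== RESULT ==
5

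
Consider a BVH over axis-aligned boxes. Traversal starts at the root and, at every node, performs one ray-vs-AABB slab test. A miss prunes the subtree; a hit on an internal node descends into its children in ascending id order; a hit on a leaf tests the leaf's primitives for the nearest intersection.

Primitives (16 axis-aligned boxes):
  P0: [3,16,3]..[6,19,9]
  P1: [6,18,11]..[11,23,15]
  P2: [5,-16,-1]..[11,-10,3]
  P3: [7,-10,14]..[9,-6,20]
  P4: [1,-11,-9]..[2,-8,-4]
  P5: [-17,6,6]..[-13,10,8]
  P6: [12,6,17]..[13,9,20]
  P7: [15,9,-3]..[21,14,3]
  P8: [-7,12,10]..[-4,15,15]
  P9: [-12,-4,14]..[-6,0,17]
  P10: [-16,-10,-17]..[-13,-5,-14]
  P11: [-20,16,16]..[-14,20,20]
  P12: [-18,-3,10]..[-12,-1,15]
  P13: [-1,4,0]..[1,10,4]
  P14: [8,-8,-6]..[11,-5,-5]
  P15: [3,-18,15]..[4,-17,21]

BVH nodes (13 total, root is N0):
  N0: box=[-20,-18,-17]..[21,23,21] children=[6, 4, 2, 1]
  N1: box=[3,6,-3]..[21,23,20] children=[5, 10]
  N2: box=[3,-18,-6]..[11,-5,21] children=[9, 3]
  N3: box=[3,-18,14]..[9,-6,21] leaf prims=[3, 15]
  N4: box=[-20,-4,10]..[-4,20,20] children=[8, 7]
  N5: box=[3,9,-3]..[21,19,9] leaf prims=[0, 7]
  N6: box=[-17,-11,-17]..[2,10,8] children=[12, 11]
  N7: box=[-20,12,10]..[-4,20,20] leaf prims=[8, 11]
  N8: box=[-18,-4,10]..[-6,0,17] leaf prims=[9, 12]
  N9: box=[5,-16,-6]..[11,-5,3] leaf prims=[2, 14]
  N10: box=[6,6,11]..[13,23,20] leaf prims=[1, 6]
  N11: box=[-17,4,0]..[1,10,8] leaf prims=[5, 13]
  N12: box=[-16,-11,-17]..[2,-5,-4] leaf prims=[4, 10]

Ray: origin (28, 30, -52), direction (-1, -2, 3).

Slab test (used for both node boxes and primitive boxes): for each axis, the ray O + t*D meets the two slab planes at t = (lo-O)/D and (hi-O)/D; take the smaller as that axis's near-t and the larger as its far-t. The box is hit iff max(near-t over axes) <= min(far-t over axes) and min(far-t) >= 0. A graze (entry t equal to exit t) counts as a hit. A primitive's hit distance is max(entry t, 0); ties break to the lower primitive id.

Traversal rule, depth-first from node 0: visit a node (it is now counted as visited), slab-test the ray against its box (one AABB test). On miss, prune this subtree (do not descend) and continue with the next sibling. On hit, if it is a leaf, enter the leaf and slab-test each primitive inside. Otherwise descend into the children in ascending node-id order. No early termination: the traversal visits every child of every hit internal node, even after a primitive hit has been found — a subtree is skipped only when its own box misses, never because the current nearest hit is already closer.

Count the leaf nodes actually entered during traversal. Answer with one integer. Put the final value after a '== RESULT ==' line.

Trace the traversal:
N0 x:[7,48] y:[7/2,24] z:[35/3,73/3] -> hit [35/3,24], descend [1, 2, 4, 6]
  N1 x:[7,25] y:[7/2,12] z:[49/3,24] -> miss, prune
  N2 x:[17,25] y:[35/2,24] z:[46/3,73/3] -> hit [35/2,24], descend [3, 9]
    N3 x:[19,25] y:[18,24] z:[22,73/3] -> hit [22,24] leaf, test {P3(miss), P15@t=24}
    N9 x:[17,23] y:[35/2,23] z:[46/3,55/3] -> hit [35/2,55/3] leaf, test {P2(miss), P14(miss)}
  N4 x:[32,48] y:[5,17] z:[62/3,24] -> miss, prune
  N6 x:[26,45] y:[10,41/2] z:[35/3,20] -> miss, prune

Summary -> nodes [0, 1, 2, 3, 9, 4, 6]; box-tests=7; leaf-entries=2; first=P15

== RESULT ==
2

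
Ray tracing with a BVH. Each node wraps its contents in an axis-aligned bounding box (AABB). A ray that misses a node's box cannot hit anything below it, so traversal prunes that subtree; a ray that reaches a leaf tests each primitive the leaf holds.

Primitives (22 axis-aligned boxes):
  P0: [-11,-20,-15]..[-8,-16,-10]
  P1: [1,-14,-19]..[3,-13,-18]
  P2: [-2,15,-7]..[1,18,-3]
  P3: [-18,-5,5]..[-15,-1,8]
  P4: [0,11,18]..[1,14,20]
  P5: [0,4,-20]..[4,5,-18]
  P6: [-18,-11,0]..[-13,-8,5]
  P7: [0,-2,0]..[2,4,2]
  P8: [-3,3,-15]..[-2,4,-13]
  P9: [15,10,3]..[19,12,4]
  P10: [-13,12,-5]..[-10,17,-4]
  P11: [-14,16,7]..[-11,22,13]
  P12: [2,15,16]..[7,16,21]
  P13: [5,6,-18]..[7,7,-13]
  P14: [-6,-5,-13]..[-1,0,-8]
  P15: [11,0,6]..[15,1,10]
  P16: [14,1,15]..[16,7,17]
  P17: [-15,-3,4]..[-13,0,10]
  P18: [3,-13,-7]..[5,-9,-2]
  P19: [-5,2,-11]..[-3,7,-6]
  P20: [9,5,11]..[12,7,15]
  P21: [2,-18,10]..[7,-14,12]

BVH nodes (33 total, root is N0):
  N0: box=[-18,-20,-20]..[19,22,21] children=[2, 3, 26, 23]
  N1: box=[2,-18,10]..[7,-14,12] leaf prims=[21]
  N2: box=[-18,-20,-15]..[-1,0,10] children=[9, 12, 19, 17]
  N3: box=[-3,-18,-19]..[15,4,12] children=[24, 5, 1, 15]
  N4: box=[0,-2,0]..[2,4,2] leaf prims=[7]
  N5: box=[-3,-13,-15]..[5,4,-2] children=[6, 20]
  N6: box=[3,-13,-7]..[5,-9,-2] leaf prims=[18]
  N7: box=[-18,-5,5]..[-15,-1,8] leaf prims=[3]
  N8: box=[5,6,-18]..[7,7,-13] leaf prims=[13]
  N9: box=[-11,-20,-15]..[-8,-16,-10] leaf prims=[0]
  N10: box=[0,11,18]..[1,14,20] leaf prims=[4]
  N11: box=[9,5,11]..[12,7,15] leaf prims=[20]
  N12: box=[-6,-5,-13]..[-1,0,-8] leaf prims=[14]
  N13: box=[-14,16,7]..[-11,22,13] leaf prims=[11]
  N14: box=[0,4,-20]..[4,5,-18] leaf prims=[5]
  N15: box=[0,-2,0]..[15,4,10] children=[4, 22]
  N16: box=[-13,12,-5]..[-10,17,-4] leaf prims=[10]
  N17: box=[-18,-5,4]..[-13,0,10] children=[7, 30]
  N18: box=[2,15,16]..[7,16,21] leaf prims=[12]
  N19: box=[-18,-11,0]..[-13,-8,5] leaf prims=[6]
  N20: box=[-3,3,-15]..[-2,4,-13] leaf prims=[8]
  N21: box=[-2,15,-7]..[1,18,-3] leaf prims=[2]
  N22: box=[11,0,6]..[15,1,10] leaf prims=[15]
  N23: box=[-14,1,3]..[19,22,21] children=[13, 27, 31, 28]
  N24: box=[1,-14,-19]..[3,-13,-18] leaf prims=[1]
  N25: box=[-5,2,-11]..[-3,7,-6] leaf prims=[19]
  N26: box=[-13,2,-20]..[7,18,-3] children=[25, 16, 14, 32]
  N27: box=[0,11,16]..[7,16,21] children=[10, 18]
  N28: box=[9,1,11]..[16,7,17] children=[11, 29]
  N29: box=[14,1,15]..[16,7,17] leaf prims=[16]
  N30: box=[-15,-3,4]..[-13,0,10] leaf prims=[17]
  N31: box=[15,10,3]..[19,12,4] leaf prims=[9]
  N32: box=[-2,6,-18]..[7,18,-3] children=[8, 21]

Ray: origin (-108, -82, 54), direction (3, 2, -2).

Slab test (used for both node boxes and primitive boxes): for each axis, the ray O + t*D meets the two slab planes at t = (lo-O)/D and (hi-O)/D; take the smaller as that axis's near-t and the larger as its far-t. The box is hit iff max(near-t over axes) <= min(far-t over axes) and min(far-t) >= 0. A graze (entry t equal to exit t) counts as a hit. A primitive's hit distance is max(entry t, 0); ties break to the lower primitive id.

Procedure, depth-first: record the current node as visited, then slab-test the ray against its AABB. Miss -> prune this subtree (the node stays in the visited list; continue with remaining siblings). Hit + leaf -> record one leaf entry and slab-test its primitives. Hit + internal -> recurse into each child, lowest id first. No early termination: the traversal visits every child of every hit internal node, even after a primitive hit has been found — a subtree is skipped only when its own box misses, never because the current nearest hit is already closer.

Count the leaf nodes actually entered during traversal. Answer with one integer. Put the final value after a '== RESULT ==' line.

Traverse from the root:
N0 x:[30,127/3] y:[31,52] z:[33/2,37] -> hit [31,37], descend [2, 3, 23, 26]
  N2 x:[30,107/3] y:[31,41] z:[22,69/2] -> hit [31,69/2], descend [9, 12, 17, 19]
    N9 x:[97/3,100/3] y:[31,33] z:[32,69/2] -> hit [97/3,33] leaf, test {P0@t=97/3}
    N12 x:[34,107/3] y:[77/2,41] z:[31,67/2] -> miss, prune
    N17 x:[30,95/3] y:[77/2,41] z:[22,25] -> miss, prune
    N19 x:[30,95/3] y:[71/2,37] z:[49/2,27] -> miss, prune
  N3 x:[35,41] y:[32,43] z:[21,73/2] -> hit [35,73/2], descend [1, 5, 15, 24]
    N1 x:[110/3,115/3] y:[32,34] z:[21,22] -> miss, prune
    N5 x:[35,113/3] y:[69/2,43] z:[28,69/2] -> miss, prune
    N15 x:[36,41] y:[40,43] z:[22,27] -> miss, prune
    N24 x:[109/3,37] y:[34,69/2] z:[36,73/2] -> miss, prune
  N23 x:[94/3,127/3] y:[83/2,52] z:[33/2,51/2] -> miss, prune
  N26 x:[95/3,115/3] y:[42,50] z:[57/2,37] -> miss, prune

order=[0, 2, 9, 12, 17, 19, 3, 1, 5, 15, 24, 23, 26]  |boxes|=13  |leaves|=1  hit=P0

== RESULT ==
1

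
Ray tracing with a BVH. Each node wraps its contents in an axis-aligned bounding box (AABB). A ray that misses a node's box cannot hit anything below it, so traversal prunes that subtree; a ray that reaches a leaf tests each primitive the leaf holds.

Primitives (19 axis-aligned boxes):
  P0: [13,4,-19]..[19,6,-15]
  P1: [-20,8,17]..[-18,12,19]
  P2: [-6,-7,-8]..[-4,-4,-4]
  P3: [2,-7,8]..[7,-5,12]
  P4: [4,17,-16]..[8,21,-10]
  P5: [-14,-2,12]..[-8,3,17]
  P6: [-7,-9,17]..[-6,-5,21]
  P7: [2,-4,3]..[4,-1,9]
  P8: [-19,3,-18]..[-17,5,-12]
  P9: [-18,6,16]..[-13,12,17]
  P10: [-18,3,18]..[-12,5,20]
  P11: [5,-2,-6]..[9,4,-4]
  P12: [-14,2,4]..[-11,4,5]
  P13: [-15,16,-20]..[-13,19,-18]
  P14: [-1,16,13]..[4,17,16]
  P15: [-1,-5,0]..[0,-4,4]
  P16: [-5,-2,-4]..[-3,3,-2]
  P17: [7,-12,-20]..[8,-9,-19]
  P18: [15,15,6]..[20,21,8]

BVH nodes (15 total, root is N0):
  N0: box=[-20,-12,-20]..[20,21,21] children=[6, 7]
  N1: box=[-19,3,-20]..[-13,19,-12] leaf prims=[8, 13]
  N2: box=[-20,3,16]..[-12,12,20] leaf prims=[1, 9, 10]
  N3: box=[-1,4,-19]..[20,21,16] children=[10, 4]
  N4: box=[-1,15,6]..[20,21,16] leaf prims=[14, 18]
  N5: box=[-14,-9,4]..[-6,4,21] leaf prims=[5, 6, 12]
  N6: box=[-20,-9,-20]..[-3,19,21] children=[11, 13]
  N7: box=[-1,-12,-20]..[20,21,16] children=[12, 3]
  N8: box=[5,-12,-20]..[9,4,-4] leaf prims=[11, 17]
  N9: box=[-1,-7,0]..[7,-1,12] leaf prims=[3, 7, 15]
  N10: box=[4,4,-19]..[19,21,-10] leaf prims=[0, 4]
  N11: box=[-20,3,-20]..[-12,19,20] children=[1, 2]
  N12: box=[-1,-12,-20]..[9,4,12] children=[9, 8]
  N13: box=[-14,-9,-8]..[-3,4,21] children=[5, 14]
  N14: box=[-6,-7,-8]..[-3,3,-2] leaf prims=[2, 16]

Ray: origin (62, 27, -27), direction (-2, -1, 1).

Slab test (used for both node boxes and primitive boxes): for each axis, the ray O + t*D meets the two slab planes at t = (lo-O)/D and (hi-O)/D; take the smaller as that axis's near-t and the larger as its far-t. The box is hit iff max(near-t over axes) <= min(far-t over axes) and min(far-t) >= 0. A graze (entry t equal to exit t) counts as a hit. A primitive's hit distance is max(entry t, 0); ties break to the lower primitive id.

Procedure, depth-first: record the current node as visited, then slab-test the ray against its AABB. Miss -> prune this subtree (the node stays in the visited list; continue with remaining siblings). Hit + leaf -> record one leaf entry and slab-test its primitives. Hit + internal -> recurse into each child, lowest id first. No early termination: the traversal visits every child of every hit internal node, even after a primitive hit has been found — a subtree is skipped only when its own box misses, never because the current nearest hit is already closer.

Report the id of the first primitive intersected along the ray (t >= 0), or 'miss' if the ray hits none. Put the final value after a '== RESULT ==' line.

Walk:
N0 x:[21,41] y:[6,39] z:[7,48] -> hit [21,39], descend [6, 7]
  N6 x:[65/2,41] y:[8,36] z:[7,48] -> hit [65/2,36], descend [11, 13]
    N11 x:[37,41] y:[8,24] z:[7,47] -> miss, prune
    N13 x:[65/2,38] y:[23,36] z:[19,48] -> hit [65/2,36], descend [5, 14]
      N5 x:[34,38] y:[23,36] z:[31,48] -> hit [34,36] leaf, test {P5(miss), P6(miss), P12(miss)}
      N14 x:[65/2,34] y:[24,34] z:[19,25] -> miss, prune
  N7 x:[21,63/2] y:[6,39] z:[7,43] -> hit [21,63/2], descend [3, 12]
    N3 x:[21,63/2] y:[6,23] z:[8,43] -> hit [21,23], descend [4, 10]
      N4 x:[21,63/2] y:[6,12] z:[33,43] -> miss, prune
      N10 x:[43/2,29] y:[6,23] z:[8,17] -> miss, prune
    N12 x:[53/2,63/2] y:[23,39] z:[7,39] -> hit [53/2,63/2], descend [8, 9]
      N8 x:[53/2,57/2] y:[23,39] z:[7,23] -> miss, prune
      N9 x:[55/2,63/2] y:[28,34] z:[27,39] -> hit [28,63/2] leaf, test {P3(miss), P7@t=30, P15@t=31}

order=[0, 6, 11, 13, 5, 14, 7, 3, 4, 10, 12, 8, 9]  |boxes|=13  |leaves|=2  hit=P7

== RESULT ==
7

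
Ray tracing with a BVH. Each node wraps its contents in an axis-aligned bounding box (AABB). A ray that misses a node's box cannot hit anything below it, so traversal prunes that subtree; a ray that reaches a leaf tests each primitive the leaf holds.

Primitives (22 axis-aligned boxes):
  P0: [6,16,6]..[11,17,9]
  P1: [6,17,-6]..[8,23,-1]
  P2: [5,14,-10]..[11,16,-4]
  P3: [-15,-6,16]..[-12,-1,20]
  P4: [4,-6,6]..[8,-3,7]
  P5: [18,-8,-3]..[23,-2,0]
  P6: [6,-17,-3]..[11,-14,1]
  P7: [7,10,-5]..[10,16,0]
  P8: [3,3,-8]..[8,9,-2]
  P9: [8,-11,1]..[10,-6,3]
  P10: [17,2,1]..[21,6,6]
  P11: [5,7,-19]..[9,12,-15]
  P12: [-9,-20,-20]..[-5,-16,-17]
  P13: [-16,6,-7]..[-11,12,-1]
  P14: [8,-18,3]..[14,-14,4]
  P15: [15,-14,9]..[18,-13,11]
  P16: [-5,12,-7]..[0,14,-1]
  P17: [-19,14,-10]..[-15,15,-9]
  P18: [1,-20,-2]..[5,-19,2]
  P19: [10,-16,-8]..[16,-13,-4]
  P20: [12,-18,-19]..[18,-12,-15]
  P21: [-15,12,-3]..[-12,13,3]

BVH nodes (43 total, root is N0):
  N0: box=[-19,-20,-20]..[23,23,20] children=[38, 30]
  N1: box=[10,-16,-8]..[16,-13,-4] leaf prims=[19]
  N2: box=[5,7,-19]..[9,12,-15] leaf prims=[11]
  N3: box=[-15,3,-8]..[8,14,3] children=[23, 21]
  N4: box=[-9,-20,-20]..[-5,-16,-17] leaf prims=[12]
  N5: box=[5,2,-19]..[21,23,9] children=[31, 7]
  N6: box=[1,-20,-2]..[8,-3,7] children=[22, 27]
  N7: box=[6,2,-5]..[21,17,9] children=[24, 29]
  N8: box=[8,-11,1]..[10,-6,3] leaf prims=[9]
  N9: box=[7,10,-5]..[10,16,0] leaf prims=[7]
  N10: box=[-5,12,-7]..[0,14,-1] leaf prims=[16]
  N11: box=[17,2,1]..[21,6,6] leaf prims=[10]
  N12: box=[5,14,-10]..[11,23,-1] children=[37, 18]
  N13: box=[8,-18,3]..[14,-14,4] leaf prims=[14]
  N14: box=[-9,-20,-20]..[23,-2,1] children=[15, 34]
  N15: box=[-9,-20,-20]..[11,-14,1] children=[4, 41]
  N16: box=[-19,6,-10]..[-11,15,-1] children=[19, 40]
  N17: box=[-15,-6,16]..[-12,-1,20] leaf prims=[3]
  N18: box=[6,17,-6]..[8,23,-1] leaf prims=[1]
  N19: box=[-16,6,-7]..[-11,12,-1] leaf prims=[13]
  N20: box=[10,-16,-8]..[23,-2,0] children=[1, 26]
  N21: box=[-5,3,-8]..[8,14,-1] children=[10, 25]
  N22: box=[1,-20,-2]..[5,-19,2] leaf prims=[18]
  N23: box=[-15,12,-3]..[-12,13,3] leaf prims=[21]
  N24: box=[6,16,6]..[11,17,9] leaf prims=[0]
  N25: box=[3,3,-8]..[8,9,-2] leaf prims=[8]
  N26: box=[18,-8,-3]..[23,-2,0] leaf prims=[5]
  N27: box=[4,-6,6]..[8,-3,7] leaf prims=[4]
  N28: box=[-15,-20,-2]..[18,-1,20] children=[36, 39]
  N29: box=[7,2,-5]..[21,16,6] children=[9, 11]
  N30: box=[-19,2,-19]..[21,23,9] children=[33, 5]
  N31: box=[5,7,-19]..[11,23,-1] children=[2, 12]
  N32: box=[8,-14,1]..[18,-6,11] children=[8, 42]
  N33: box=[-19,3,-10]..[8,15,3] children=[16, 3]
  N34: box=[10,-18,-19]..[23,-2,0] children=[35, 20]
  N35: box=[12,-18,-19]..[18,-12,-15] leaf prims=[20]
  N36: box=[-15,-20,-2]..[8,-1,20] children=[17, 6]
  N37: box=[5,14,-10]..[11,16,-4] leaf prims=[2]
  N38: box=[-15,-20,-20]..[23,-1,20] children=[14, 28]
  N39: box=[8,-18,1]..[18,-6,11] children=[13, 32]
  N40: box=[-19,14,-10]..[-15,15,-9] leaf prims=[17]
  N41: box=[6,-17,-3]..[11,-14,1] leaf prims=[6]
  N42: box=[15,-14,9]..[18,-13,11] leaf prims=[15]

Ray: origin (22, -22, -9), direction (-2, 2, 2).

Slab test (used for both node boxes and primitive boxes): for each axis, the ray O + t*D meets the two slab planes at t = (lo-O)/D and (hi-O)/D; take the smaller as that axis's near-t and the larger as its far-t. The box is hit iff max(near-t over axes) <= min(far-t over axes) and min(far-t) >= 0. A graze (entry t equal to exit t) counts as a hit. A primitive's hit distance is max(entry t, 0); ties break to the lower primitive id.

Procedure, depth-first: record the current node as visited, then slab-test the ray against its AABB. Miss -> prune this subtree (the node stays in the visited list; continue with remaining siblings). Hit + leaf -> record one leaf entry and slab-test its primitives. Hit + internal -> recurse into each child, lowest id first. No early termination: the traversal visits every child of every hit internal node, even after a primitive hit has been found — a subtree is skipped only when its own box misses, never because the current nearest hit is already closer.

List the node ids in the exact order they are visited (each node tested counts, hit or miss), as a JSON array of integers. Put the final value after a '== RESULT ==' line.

Walk:
N0 x:[-1/2,41/2] y:[1,45/2] z:[-11/2,29/2] -> hit [1,29/2], descend [30, 38]
  N30 x:[1/2,41/2] y:[12,45/2] z:[-5,9] -> miss, prune
  N38 x:[-1/2,37/2] y:[1,21/2] z:[-11/2,29/2] -> hit [1,21/2], descend [14, 28]
    N14 x:[-1/2,31/2] y:[1,10] z:[-11/2,5] -> hit [1,5], descend [15, 34]
      N15 x:[11/2,31/2] y:[1,4] z:[-11/2,5] -> miss, prune
      N34 x:[-1/2,6] y:[2,10] z:[-5,9/2] -> hit [2,9/2], descend [20, 35]
        N20 x:[-1/2,6] y:[3,10] z:[1/2,9/2] -> hit [3,9/2], descend [1, 26]
          N1 x:[3,6] y:[3,9/2] z:[1/2,5/2] -> miss, prune
          N26 x:[-1/2,2] y:[7,10] z:[3,9/2] -> miss, prune
        N35 x:[2,5] y:[2,5] z:[-5,-3] -> miss, prune
    N28 x:[2,37/2] y:[1,21/2] z:[7/2,29/2] -> hit [7/2,21/2], descend [36, 39]
      N36 x:[7,37/2] y:[1,21/2] z:[7/2,29/2] -> hit [7,21/2], descend [6, 17]
        N6 x:[7,21/2] y:[1,19/2] z:[7/2,8] -> hit [7,8], descend [22, 27]
          N22 x:[17/2,21/2] y:[1,3/2] z:[7/2,11/2] -> miss, prune
          N27 x:[7,9] y:[8,19/2] z:[15/2,8] -> hit [8,8] leaf, test {P4@t=8}
        N17 x:[17,37/2] y:[8,21/2] z:[25/2,29/2] -> miss, prune
      N39 x:[2,7] y:[2,8] z:[5,10] -> hit [5,7], descend [13, 32]
        N13 x:[4,7] y:[2,4] z:[6,13/2] -> miss, prune
        N32 x:[2,7] y:[4,8] z:[5,10] -> hit [5,7], descend [8, 42]
          N8 x:[6,7] y:[11/2,8] z:[5,6] -> hit [6,6] leaf, test {P9@t=6}
          N42 x:[2,7/2] y:[4,9/2] z:[9,10] -> miss, prune

Visited [0, 30, 38, 14, 15, 34, 20, 1, 26, 35, 28, 36, 6, 22, 27, 17, 39, 13, 32, 8, 42]. Tests: 21 box, 2 leaf. Nearest: P9.

== RESULT ==
[0, 30, 38, 14, 15, 34, 20, 1, 26, 35, 28, 36, 6, 22, 27, 17, 39, 13, 32, 8, 42]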